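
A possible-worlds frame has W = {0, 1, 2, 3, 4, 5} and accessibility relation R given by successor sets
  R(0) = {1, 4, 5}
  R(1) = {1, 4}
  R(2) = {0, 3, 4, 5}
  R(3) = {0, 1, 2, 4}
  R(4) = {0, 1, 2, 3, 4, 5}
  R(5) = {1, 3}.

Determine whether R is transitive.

Transitive: no — 0 R 4 and 4 R 2, but not 0 R 2.

No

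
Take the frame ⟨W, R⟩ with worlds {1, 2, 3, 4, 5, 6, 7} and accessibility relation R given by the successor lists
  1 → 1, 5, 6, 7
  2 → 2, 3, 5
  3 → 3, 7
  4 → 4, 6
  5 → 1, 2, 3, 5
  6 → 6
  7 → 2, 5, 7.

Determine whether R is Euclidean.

Euclidean: no — 1 R 5 and 1 R 6, but not 5 R 6.

No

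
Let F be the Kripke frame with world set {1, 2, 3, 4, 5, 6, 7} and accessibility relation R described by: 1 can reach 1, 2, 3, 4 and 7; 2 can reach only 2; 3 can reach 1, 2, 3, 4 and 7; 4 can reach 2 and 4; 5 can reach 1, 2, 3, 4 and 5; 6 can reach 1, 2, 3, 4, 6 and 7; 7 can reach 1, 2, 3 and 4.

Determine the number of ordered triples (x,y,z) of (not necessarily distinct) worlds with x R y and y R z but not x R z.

Enumerating: (5,1,7), (5,3,7), (7,1,7), (7,3,7).

4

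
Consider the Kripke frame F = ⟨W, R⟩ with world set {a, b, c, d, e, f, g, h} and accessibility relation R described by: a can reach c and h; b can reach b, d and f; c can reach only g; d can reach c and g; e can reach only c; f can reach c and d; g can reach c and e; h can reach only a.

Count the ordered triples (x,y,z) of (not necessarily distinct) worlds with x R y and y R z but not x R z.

Enumerating: (a,c,g), (a,h,a), (b,d,c), (b,d,g), (b,f,c), (c,g,c), (c,g,e), (d,g,e), (e,c,g), (f,c,g), (f,d,g), (g,c,g), (h,a,c), (h,a,h).

14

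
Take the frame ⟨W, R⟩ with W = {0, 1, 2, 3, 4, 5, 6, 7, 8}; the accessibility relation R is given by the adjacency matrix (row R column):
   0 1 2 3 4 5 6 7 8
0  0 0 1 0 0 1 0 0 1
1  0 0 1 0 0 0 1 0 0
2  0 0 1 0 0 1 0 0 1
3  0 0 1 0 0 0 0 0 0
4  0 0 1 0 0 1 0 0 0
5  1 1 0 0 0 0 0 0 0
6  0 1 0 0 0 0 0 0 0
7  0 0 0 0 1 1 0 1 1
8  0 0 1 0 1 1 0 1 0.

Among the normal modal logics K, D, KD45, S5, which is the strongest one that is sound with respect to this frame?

Serial (axiom D): yes — every world has a successor (e.g. 0 R 2).
Euclidean (axiom 5): no — 0 R 5 and 0 R 2, but not 5 R 2.
Transitive (axiom 4): no — 0 R 5 and 5 R 1, but not 0 R 1.
Reflexive (axiom T): no — 0 is not related to itself.
So F validates K, D; KD45 would additionally require R to be Euclidean and transitive. The strongest is D.

D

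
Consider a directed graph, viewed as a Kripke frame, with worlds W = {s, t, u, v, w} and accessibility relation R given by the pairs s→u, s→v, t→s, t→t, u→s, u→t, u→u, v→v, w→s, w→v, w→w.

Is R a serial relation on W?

Serial: yes — every world has a successor (e.g. s R u).

Yes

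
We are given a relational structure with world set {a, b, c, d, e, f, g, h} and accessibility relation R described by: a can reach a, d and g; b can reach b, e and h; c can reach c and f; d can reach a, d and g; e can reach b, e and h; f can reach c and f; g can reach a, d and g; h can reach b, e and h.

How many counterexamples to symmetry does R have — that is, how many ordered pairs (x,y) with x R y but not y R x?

R is symmetric; there are no such tuples.

0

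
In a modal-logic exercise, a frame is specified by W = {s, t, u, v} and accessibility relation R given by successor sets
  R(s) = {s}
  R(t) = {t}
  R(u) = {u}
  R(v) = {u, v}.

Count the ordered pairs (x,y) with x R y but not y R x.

Enumerating: (v,u).

1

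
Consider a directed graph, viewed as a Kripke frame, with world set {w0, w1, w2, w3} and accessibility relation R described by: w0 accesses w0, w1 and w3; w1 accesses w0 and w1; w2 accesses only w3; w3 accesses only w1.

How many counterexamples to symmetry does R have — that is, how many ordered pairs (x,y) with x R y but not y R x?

3

Enumerating: (w0,w3), (w2,w3), (w3,w1).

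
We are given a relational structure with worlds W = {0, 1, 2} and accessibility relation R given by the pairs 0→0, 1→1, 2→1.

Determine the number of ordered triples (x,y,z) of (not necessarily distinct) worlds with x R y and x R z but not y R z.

0

R is Euclidean; there are no such tuples.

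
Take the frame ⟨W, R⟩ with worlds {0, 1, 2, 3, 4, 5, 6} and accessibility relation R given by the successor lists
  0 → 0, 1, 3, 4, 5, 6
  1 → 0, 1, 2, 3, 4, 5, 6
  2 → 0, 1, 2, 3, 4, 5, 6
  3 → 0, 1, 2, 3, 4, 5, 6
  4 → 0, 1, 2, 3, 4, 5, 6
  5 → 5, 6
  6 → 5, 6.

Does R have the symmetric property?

Symmetric: no — 0 R 5 but not 5 R 0.

No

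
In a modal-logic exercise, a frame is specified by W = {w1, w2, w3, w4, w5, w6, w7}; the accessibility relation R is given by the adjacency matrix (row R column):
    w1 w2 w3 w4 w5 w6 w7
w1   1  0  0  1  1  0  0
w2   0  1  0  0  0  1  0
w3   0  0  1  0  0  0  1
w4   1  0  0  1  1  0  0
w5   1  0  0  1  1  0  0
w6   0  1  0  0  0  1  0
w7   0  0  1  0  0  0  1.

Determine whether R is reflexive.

Yes

Reflexive: yes — every world is R-related to itself.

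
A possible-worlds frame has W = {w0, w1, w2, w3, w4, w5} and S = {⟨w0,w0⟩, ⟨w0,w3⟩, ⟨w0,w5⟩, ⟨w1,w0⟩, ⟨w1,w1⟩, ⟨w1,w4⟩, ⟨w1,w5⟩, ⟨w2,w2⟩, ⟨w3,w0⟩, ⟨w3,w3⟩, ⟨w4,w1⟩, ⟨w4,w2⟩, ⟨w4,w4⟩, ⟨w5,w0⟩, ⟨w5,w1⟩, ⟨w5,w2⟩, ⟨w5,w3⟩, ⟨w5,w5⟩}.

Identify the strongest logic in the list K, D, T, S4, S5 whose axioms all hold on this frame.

Serial (axiom D): yes — every world has a successor (e.g. w0 S w0).
Reflexive (axiom T): yes — every world is S-related to itself.
Transitive (axiom 4): no — w0 S w5 and w5 S w1, but not w0 S w1.
Euclidean (axiom 5): no — w0 S w3 and w0 S w5, but not w3 S w5.
So F validates K, D, T; S4 would additionally require S to be transitive. The strongest is T.

T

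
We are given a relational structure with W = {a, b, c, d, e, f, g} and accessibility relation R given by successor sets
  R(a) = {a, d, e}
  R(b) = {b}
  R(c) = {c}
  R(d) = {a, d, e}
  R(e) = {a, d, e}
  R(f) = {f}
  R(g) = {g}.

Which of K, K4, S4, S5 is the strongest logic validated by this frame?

S5

Transitive (axiom 4): yes — every two-step R-path is closed by a direct edge.
Reflexive (axiom T): yes — every world is R-related to itself.
Euclidean (axiom 5): yes — any two successors of a common world are R-related.
So F validates K, K4, S4, S5. The strongest is S5.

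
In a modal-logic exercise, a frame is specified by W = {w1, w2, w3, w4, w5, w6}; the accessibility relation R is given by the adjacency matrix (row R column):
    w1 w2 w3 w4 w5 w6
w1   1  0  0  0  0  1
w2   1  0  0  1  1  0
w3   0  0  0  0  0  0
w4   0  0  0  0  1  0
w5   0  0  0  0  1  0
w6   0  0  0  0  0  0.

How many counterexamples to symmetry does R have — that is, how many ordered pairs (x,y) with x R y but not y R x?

Enumerating: (w1,w6), (w2,w1), (w2,w4), (w2,w5), (w4,w5).

5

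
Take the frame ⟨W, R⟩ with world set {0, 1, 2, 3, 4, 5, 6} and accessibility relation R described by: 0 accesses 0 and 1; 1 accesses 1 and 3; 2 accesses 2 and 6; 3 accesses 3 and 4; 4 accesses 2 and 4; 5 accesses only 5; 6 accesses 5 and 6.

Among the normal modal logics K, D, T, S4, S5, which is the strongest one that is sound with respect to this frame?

Serial (axiom D): yes — every world has a successor (e.g. 0 R 0).
Reflexive (axiom T): yes — every world is R-related to itself.
Transitive (axiom 4): no — 0 R 1 and 1 R 3, but not 0 R 3.
Euclidean (axiom 5): no — 0 R 1 and 0 R 0, but not 1 R 0.
So F validates K, D, T; S4 would additionally require R to be transitive. The strongest is T.

T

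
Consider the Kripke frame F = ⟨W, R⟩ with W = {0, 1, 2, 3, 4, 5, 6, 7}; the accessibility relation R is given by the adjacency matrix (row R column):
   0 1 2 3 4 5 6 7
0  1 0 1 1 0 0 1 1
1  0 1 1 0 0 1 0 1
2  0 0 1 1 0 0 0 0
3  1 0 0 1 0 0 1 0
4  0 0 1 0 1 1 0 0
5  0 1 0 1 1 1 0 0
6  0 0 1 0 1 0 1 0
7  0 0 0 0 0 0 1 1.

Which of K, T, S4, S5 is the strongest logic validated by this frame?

T

Reflexive (axiom T): yes — every world is R-related to itself.
Transitive (axiom 4): no — 0 R 6 and 6 R 4, but not 0 R 4.
Euclidean (axiom 5): no — 0 R 2 and 0 R 6, but not 2 R 6.
So F validates K, T; S4 would additionally require R to be transitive. The strongest is T.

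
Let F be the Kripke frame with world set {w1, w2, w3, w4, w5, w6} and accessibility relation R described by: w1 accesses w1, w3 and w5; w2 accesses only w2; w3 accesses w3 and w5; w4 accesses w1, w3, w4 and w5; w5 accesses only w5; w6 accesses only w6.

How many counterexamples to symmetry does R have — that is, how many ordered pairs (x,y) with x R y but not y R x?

6

Enumerating: (w1,w3), (w1,w5), (w3,w5), (w4,w1), (w4,w3), (w4,w5).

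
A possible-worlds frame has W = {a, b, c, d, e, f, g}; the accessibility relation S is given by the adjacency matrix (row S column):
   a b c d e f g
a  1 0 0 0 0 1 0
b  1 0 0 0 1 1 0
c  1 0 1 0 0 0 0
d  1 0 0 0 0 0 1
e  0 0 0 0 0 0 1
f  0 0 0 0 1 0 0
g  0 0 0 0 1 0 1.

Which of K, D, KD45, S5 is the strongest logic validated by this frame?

Serial (axiom D): yes — every world has a successor (e.g. a S a).
Euclidean (axiom 5): no — b S a and b S e, but not a S e.
Transitive (axiom 4): no — a S f and f S e, but not a S e.
Reflexive (axiom T): no — b is not related to itself.
So F validates K, D; KD45 would additionally require S to be Euclidean and transitive. The strongest is D.

D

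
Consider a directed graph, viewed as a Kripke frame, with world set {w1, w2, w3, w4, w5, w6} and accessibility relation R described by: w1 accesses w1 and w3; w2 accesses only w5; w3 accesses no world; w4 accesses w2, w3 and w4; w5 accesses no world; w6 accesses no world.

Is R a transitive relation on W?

Transitive: no — w4 R w2 and w2 R w5, but not w4 R w5.

No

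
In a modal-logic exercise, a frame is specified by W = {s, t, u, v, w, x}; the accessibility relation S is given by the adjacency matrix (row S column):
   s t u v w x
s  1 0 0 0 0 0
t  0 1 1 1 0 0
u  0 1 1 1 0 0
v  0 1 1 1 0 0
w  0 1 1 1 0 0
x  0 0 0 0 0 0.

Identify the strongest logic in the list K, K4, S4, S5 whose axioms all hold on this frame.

K4

Transitive (axiom 4): yes — every two-step S-path is closed by a direct edge.
Reflexive (axiom T): no — w is not related to itself.
Euclidean (axiom 5): yes — any two successors of a common world are S-related.
So F validates K, K4; S4 would additionally require S to be reflexive. The strongest is K4.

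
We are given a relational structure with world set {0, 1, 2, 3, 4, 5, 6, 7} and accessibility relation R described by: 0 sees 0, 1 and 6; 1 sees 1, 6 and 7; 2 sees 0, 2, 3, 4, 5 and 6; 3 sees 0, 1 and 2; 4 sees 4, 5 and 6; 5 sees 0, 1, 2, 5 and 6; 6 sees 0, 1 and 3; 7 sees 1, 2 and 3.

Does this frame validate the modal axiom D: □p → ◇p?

Yes

By correspondence theory, D is valid on a frame iff R is serial.
Serial: yes — every world has a successor (e.g. 0 R 0).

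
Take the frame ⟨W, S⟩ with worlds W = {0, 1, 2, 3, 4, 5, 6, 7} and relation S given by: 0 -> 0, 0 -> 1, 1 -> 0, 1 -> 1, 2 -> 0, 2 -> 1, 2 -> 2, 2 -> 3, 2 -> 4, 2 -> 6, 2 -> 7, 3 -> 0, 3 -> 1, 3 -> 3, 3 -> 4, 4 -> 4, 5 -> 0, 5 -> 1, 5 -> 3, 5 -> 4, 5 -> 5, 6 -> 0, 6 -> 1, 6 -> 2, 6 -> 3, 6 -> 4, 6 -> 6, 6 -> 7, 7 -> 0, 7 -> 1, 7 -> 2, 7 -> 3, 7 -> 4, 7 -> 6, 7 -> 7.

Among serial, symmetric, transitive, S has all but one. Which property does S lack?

symmetric

Serial: yes — every world has a successor (e.g. 0 S 0).
Symmetric: no — 2 S 0 but not 0 S 2.
Transitive: yes — every two-step S-path is closed by a direct edge.
Only symmetric fails.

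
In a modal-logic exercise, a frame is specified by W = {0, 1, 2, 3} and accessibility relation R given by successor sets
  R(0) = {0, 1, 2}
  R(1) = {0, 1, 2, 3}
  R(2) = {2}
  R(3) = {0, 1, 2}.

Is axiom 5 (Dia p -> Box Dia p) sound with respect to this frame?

The schema 5 characterises exactly the Euclidean frames.
Euclidean: no — 0 R 2 and 0 R 1, but not 2 R 1.

No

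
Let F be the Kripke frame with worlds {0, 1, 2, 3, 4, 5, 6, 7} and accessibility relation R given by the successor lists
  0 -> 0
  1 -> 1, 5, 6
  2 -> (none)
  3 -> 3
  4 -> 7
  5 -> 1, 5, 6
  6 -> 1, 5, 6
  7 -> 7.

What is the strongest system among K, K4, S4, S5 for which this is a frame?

K4

Transitive (axiom 4): yes — every two-step R-path is closed by a direct edge.
Reflexive (axiom T): no — 2 is not related to itself.
Euclidean (axiom 5): yes — any two successors of a common world are R-related.
So F validates K, K4; S4 would additionally require R to be reflexive. The strongest is K4.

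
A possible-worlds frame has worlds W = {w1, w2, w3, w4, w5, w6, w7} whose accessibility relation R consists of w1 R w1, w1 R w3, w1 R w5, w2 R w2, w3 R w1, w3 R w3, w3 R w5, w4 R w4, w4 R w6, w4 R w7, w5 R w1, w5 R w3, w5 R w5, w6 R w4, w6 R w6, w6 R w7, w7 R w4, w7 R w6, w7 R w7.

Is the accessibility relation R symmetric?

Yes

Symmetric: yes — every pair in R has its reverse in R.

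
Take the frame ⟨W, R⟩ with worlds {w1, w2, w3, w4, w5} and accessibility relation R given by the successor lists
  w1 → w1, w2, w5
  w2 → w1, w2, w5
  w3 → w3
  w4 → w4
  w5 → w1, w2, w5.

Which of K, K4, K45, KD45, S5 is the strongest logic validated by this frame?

S5

Transitive (axiom 4): yes — every two-step R-path is closed by a direct edge.
Euclidean (axiom 5): yes — any two successors of a common world are R-related.
Serial (axiom D): yes — every world has a successor (e.g. w1 R w1).
Reflexive (axiom T): yes — every world is R-related to itself.
So F validates K, K4, K45, KD45, S5. The strongest is S5.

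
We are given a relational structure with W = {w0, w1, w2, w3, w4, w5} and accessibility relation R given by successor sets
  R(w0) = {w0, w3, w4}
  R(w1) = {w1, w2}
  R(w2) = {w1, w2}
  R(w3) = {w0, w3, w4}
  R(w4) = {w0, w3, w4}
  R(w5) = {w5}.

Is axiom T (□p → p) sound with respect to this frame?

By correspondence theory, T is valid on a frame iff R is reflexive.
Reflexive: yes — every world is R-related to itself.

Yes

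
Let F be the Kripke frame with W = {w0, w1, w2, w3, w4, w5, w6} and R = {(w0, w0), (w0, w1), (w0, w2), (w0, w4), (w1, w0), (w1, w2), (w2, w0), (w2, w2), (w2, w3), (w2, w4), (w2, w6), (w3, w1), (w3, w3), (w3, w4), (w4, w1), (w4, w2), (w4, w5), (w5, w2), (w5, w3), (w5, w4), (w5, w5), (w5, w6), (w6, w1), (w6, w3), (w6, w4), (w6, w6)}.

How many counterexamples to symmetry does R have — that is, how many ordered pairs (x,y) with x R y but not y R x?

Enumerating: (w0,w4), (w1,w2), (w2,w3), (w2,w6), (w3,w1), (w3,w4), (w4,w1), (w5,w2), (w5,w3), (w5,w6), (w6,w1), (w6,w3), (w6,w4).

13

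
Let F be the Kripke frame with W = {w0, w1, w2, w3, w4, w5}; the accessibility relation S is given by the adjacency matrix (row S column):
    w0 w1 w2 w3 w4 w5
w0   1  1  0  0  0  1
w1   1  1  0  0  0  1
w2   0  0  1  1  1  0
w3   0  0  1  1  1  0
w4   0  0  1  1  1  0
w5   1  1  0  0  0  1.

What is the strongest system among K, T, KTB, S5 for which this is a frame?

S5

Reflexive (axiom T): yes — every world is S-related to itself.
Symmetric (axiom B): yes — every pair in S has its reverse in S.
Euclidean (axiom 5): yes — any two successors of a common world are S-related.
So F validates K, T, KTB, S5. The strongest is S5.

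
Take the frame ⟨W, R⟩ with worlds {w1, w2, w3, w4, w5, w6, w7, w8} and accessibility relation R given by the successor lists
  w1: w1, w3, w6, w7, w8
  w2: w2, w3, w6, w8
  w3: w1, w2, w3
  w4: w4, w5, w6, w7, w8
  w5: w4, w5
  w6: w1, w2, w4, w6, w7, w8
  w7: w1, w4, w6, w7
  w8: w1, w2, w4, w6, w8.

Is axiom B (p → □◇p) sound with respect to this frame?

Yes

Axiom B corresponds to the accessibility relation being symmetric.
Symmetric: yes — every pair in R has its reverse in R.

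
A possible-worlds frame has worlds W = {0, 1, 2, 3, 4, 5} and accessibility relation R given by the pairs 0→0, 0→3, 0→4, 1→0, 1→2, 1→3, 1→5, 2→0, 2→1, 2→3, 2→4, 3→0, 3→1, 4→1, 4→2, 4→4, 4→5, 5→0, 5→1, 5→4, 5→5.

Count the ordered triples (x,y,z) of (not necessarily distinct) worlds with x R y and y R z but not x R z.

Enumerating: (0,3,1), (0,4,1), (0,4,2), (0,4,5), (1,0,4), (1,2,1), (1,2,4), (1,3,1), (1,5,1), (1,5,4), (2,1,2), (2,1,5), … and 16 more.
Total: 28.

28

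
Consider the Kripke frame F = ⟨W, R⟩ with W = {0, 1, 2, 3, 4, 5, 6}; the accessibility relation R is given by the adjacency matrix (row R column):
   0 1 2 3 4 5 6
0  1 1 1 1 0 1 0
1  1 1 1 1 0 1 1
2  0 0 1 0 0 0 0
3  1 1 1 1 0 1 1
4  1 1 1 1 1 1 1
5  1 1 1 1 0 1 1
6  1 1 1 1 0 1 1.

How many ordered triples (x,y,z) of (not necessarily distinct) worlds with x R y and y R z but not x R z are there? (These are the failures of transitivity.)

Enumerating: (0,1,6), (0,3,6), (0,5,6).

3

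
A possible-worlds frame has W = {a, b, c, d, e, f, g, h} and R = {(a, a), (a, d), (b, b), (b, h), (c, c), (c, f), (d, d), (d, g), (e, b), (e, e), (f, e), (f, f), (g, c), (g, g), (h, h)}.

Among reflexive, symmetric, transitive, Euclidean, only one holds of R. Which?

Reflexive: yes — every world is R-related to itself.
Symmetric: no — a R d but not d R a.
Transitive: no — a R d and d R g, but not a R g.
Euclidean: no — a R d and a R a, but not d R a.
Only reflexive holds.

reflexive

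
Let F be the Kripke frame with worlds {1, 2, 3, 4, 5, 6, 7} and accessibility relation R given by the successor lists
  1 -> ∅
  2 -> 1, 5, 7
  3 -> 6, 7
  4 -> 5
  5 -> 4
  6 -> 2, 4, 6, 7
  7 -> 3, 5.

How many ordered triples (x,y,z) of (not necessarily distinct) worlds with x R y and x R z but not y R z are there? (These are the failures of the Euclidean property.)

27

Enumerating: (2,1,1), (2,1,5), (2,1,7), (2,5,1), (2,5,5), (2,5,7), (2,7,1), (2,7,7), (3,7,6), (3,7,7), (4,5,5), (5,4,4), … and 15 more.
Total: 27.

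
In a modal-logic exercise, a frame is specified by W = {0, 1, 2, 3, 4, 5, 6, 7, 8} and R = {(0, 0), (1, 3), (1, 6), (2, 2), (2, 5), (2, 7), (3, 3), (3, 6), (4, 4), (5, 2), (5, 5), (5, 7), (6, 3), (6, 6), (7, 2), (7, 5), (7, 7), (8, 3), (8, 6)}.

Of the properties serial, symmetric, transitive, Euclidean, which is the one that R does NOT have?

Serial: yes — every world has a successor (e.g. 0 R 0).
Symmetric: no — 1 R 3 but not 3 R 1.
Transitive: yes — every two-step R-path is closed by a direct edge.
Euclidean: yes — any two successors of a common world are R-related.
Only symmetric fails.

symmetric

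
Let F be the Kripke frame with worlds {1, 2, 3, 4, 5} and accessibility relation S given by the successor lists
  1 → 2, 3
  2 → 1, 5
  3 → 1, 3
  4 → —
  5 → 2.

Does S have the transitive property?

No

Transitive: no — 1 S 2 and 2 S 5, but not 1 S 5.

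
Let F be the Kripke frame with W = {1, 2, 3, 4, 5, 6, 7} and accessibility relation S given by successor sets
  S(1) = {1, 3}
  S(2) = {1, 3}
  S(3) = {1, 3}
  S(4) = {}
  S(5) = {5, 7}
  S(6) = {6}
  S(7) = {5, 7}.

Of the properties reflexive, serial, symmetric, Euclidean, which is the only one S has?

Euclidean

Reflexive: no — 2 is not related to itself.
Serial: no — 4 has no S-successor.
Symmetric: no — 2 S 1 but not 1 S 2.
Euclidean: yes — any two successors of a common world are S-related.
Only Euclidean holds.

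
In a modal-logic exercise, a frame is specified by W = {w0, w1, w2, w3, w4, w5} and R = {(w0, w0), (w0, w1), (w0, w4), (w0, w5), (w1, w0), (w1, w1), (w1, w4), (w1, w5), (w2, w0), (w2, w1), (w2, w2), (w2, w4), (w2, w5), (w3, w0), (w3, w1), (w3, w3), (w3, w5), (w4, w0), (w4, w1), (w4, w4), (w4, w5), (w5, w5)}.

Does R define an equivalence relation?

Reflexive: yes — every world is R-related to itself.
Symmetric: no — w0 R w5 but not w5 R w0.
Transitive: no — w3 R w0 and w0 R w4, but not w3 R w4.
So R is not an equivalence relation.

No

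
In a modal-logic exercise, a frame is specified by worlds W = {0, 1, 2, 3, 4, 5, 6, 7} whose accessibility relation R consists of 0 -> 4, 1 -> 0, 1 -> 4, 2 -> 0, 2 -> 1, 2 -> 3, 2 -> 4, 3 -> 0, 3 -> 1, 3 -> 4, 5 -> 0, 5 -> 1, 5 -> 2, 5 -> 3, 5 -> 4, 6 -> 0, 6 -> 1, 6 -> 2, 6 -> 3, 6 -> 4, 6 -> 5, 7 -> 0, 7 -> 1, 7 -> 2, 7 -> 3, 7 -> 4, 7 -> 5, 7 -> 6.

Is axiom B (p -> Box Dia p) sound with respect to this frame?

The schema B characterises exactly the symmetric frames.
Symmetric: no — 0 R 4 but not 4 R 0.

No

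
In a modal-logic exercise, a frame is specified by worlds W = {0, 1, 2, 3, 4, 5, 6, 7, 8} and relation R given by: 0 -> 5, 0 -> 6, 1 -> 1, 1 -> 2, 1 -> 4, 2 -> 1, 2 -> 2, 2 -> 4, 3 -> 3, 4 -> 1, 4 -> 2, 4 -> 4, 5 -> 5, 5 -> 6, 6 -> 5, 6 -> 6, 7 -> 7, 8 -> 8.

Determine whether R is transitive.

Yes

Transitive: yes — every two-step R-path is closed by a direct edge.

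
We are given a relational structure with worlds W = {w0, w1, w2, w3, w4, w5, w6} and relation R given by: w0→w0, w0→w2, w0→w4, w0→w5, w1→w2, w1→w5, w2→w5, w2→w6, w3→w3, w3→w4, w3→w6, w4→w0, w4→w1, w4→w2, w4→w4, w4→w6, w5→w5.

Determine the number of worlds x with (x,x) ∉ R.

3

Enumerating: w1, w2, w6.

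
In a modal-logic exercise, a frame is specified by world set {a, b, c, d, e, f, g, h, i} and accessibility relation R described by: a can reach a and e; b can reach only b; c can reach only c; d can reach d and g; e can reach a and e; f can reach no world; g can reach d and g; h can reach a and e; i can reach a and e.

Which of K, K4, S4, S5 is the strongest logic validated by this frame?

K4

Transitive (axiom 4): yes — every two-step R-path is closed by a direct edge.
Reflexive (axiom T): no — f is not related to itself.
Euclidean (axiom 5): yes — any two successors of a common world are R-related.
So F validates K, K4; S4 would additionally require R to be reflexive. The strongest is K4.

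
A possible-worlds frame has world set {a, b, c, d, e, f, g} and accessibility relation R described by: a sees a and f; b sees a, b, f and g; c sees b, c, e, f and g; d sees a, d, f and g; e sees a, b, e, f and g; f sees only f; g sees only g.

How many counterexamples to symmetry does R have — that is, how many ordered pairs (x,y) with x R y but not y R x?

15

Enumerating: (a,f), (b,a), (b,f), (b,g), (c,b), (c,e), (c,f), (c,g), (d,a), (d,f), (d,g), (e,a), (e,b), (e,f), (e,g).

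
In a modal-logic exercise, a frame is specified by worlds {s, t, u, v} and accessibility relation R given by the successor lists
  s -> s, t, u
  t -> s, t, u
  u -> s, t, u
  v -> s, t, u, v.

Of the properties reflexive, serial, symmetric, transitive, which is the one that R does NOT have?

symmetric

Reflexive: yes — every world is R-related to itself.
Serial: yes — every world has a successor (e.g. s R s).
Symmetric: no — v R s but not s R v.
Transitive: yes — every two-step R-path is closed by a direct edge.
Only symmetric fails.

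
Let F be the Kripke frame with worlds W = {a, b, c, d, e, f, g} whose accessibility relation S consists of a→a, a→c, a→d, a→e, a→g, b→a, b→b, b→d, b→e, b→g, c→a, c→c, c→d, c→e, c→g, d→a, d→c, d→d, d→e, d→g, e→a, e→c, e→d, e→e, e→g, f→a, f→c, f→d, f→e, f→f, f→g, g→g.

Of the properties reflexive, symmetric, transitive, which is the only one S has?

reflexive

Reflexive: yes — every world is S-related to itself.
Symmetric: no — a S g but not g S a.
Transitive: no — b S a and a S c, but not b S c.
Only reflexive holds.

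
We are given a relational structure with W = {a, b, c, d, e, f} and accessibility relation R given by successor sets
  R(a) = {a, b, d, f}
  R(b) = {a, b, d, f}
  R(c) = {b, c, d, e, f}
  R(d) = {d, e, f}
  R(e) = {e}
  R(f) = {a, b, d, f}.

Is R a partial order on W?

Reflexive: yes — every world is R-related to itself.
Transitive: no — a R d and d R e, but not a R e.
Antisymmetric: no — a R b and b R a with a ≠ b.
So R is not a partial order.

No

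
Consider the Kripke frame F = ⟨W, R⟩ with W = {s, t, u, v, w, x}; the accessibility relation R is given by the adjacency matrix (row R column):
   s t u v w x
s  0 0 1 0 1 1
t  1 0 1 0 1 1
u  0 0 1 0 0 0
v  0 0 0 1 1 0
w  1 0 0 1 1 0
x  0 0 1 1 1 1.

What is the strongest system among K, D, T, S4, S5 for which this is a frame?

Serial (axiom D): yes — every world has a successor (e.g. s R u).
Reflexive (axiom T): no — s is not related to itself.
Transitive (axiom 4): no — s R w and w R v, but not s R v.
Euclidean (axiom 5): no — s R u and s R w, but not u R w.
So F validates K, D; T would additionally require R to be reflexive. The strongest is D.

D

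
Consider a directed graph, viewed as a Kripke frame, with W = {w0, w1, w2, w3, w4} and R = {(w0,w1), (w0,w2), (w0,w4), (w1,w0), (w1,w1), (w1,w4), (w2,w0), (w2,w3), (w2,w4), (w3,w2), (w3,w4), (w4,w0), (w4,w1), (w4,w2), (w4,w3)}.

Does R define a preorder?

No

Reflexive: no — w0 is not related to itself.
Transitive: no — w0 R w2 and w2 R w3, but not w0 R w3.
So R is not a preorder.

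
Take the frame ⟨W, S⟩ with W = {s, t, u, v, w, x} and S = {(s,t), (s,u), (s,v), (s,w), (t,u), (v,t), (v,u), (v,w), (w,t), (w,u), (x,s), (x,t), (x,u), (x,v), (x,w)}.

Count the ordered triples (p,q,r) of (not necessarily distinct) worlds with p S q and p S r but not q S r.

Enumerating: (s,t,t), (s,t,v), (s,t,w), (s,u,t), (s,u,u), (s,u,v), (s,u,w), (s,v,v), (s,w,v), (s,w,w), (t,u,u), (v,t,t), … and 23 more.
Total: 35.

35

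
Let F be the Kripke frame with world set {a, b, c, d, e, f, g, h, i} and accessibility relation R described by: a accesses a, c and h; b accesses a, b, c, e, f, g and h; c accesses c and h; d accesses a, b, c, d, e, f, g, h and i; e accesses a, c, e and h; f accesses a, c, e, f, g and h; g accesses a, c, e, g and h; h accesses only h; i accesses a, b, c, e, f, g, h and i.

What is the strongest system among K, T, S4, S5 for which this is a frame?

Reflexive (axiom T): yes — every world is R-related to itself.
Transitive (axiom 4): yes — every two-step R-path is closed by a direct edge.
Euclidean (axiom 5): no — a R h and a R c, but not h R c.
So F validates K, T, S4; S5 would additionally require R to be Euclidean. The strongest is S4.

S4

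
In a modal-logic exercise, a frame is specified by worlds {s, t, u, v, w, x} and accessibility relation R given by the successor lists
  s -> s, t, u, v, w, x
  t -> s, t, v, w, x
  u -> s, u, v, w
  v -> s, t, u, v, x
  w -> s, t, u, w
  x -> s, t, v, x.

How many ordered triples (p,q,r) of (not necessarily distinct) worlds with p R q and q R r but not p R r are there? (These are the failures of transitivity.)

Enumerating: (t,s,u), (t,v,u), (t,w,u), (u,s,t), (u,s,x), (u,v,t), (u,v,x), (u,w,t), (v,s,w), (v,t,w), (v,u,w), (w,s,v), … and 8 more.
Total: 20.

20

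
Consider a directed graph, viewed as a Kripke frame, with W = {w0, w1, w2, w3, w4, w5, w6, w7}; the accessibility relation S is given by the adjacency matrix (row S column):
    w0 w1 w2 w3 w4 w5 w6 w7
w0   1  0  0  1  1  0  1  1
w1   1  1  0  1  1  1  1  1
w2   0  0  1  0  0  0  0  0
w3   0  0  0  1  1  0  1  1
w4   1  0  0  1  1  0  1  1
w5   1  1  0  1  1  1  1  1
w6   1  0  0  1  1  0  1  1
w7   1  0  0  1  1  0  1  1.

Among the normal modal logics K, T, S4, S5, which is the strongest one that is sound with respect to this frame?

Reflexive (axiom T): yes — every world is S-related to itself.
Transitive (axiom 4): no — w3 S w4 and w4 S w0, but not w3 S w0.
Euclidean (axiom 5): no — w1 S w0 and w1 S w5, but not w0 S w5.
So F validates K, T; S4 would additionally require S to be transitive. The strongest is T.

T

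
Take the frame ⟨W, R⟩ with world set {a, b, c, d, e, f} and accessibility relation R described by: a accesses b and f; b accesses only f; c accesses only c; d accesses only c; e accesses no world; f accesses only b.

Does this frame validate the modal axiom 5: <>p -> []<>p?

No

The schema 5 characterises exactly the Euclidean frames.
Euclidean: no — a R b and a R b, but not b R b.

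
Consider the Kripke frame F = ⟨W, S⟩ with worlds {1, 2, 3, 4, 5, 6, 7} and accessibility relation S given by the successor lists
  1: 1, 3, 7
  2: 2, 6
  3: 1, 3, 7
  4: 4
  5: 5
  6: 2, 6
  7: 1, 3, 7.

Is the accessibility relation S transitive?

Transitive: yes — every two-step S-path is closed by a direct edge.

Yes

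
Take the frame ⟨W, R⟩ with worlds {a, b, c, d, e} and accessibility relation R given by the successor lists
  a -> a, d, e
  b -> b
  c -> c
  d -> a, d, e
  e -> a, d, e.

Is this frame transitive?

Transitive: yes — every two-step R-path is closed by a direct edge.

Yes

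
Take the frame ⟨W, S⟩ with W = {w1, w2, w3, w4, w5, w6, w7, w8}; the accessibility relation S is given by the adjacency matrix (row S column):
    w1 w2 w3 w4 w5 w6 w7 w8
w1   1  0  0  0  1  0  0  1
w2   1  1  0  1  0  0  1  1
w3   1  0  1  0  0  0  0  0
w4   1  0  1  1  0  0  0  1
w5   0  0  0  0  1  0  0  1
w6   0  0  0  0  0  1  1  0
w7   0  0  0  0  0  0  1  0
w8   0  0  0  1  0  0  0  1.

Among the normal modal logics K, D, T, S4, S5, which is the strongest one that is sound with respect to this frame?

T

Serial (axiom D): yes — every world has a successor (e.g. w1 S w1).
Reflexive (axiom T): yes — every world is S-related to itself.
Transitive (axiom 4): no — w1 S w8 and w8 S w4, but not w1 S w4.
Euclidean (axiom 5): no — w1 S w8 and w1 S w5, but not w8 S w5.
So F validates K, D, T; S4 would additionally require S to be transitive. The strongest is T.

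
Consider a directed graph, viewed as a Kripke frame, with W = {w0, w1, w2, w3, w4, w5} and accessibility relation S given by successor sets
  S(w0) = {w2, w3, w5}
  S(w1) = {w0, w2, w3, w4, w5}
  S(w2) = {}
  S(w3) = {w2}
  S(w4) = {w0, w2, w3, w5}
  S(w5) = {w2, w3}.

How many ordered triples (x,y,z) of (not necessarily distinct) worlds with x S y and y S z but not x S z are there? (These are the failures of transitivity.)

S is transitive; there are no such tuples.

0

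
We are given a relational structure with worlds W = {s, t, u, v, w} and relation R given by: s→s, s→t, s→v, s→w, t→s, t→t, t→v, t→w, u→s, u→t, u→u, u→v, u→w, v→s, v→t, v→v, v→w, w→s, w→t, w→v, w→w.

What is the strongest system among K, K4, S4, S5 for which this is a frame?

S4

Transitive (axiom 4): yes — every two-step R-path is closed by a direct edge.
Reflexive (axiom T): yes — every world is R-related to itself.
Euclidean (axiom 5): no — u R s and u R u, but not s R u.
So F validates K, K4, S4; S5 would additionally require R to be Euclidean. The strongest is S4.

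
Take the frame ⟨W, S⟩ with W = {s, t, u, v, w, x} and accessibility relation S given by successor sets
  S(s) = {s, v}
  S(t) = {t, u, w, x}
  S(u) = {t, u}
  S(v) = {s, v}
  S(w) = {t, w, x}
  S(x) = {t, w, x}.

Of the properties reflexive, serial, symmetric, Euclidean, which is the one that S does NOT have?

Reflexive: yes — every world is S-related to itself.
Serial: yes — every world has a successor (e.g. s S s).
Symmetric: yes — every pair in S has its reverse in S.
Euclidean: no — t S u and t S w, but not u S w.
Only Euclidean fails.

Euclidean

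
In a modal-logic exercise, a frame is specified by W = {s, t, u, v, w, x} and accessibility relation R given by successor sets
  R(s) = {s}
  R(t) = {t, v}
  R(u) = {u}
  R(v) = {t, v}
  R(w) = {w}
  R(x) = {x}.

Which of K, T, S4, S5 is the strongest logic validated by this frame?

Reflexive (axiom T): yes — every world is R-related to itself.
Transitive (axiom 4): yes — every two-step R-path is closed by a direct edge.
Euclidean (axiom 5): yes — any two successors of a common world are R-related.
So F validates K, T, S4, S5. The strongest is S5.

S5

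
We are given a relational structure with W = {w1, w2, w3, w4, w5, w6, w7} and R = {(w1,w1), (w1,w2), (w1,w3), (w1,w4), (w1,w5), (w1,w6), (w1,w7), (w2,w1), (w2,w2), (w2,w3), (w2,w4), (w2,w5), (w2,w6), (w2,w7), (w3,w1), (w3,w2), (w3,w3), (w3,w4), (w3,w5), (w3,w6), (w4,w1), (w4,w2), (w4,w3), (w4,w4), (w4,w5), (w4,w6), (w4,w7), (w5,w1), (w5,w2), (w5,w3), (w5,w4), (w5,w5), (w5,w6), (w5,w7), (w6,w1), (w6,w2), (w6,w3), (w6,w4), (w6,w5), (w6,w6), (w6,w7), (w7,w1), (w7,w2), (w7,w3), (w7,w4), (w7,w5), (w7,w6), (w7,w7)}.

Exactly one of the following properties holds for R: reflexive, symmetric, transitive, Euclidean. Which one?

Reflexive: yes — every world is R-related to itself.
Symmetric: no — w7 R w3 but not w3 R w7.
Transitive: no — w3 R w1 and w1 R w7, but not w3 R w7.
Euclidean: no — w1 R w3 and w1 R w7, but not w3 R w7.
Only reflexive holds.

reflexive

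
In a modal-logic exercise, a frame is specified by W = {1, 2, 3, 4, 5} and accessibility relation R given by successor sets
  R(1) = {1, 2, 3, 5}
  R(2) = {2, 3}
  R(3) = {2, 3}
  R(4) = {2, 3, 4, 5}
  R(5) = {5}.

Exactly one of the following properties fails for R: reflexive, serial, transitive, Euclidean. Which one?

Euclidean

Reflexive: yes — every world is R-related to itself.
Serial: yes — every world has a successor (e.g. 1 R 1).
Transitive: yes — every two-step R-path is closed by a direct edge.
Euclidean: no — 1 R 2 and 1 R 5, but not 2 R 5.
Only Euclidean fails.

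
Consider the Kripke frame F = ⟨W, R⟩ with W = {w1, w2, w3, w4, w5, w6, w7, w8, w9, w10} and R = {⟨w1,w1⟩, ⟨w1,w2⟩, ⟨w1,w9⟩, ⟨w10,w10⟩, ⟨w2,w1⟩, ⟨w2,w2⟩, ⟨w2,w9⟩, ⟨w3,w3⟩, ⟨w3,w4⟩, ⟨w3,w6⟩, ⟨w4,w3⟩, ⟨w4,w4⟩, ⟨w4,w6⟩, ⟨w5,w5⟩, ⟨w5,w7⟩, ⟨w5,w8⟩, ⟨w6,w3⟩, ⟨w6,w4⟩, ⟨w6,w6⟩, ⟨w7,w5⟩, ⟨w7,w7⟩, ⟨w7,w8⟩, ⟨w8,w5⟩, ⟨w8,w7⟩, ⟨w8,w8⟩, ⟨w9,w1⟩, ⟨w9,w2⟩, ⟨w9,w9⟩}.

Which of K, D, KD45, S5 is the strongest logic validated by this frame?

S5

Serial (axiom D): yes — every world has a successor (e.g. w1 R w1).
Euclidean (axiom 5): yes — any two successors of a common world are R-related.
Transitive (axiom 4): yes — every two-step R-path is closed by a direct edge.
Reflexive (axiom T): yes — every world is R-related to itself.
So F validates K, D, KD45, S5. The strongest is S5.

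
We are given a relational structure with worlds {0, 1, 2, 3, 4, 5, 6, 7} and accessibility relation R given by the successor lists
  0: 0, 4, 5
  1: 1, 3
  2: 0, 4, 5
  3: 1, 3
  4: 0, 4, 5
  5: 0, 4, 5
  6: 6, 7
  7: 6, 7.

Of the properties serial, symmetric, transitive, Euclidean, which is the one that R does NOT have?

Serial: yes — every world has a successor (e.g. 0 R 0).
Symmetric: no — 2 R 0 but not 0 R 2.
Transitive: yes — every two-step R-path is closed by a direct edge.
Euclidean: yes — any two successors of a common world are R-related.
Only symmetric fails.

symmetric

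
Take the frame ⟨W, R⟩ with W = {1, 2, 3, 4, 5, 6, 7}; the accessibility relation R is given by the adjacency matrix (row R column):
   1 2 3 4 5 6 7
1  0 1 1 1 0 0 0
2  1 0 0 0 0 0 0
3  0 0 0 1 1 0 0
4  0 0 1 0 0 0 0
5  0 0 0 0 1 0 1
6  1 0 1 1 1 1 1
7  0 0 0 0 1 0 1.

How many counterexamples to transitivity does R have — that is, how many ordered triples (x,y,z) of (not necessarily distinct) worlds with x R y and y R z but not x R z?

10

Enumerating: (1,2,1), (1,3,5), (2,1,2), (2,1,3), (2,1,4), (3,4,3), (3,5,7), (4,3,4), (4,3,5), (6,1,2).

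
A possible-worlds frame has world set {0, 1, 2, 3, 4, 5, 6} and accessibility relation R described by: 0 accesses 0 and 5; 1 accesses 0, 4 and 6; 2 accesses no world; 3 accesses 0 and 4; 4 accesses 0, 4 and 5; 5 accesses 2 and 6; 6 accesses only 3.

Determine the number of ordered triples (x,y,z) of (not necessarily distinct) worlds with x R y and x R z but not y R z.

18

Enumerating: (0,5,0), (0,5,5), (1,0,4), (1,0,6), (1,4,6), (1,6,0), (1,6,4), (1,6,6), (3,0,4), (4,0,4), (4,5,0), (4,5,4), (4,5,5), (5,2,2), (5,2,6), (5,6,2), (5,6,6), (6,3,3).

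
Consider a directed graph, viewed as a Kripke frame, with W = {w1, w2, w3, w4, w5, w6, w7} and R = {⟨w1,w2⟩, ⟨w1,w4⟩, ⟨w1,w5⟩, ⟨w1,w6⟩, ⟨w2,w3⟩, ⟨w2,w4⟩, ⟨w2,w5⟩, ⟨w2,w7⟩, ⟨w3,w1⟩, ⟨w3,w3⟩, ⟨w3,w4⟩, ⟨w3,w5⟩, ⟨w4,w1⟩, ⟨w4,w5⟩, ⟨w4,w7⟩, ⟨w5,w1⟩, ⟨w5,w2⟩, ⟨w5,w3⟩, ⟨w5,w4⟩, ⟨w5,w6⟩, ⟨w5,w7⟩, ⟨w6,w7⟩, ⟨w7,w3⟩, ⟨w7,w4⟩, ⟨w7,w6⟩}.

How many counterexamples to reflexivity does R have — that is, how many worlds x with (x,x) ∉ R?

6

Enumerating: w1, w2, w4, w5, w6, w7.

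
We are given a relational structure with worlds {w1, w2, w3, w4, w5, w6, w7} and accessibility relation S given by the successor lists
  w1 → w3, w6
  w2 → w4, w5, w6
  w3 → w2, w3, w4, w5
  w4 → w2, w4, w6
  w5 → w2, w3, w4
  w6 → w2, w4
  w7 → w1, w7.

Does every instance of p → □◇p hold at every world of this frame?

By correspondence theory, B is valid on a frame iff S is symmetric.
Symmetric: no — w1 S w3 but not w3 S w1.

No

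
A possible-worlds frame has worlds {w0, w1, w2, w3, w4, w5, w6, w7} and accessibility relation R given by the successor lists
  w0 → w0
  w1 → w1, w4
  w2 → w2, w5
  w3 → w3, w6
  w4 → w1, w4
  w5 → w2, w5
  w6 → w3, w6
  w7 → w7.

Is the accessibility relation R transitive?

Yes

Transitive: yes — every two-step R-path is closed by a direct edge.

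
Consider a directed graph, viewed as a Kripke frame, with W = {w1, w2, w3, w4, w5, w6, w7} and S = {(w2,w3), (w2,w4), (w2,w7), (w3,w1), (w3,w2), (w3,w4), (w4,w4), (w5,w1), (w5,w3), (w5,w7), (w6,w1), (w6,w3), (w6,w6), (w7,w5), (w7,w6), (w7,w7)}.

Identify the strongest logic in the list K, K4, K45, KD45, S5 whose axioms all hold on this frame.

Transitive (axiom 4): no — w2 S w3 and w3 S w1, but not w2 S w1.
Euclidean (axiom 5): no — w2 S w3 and w2 S w7, but not w3 S w7.
Serial (axiom D): no — w1 has no S-successor.
Reflexive (axiom T): no — w1 is not related to itself.
So F validates K; K4 would additionally require S to be transitive. The strongest is K.

K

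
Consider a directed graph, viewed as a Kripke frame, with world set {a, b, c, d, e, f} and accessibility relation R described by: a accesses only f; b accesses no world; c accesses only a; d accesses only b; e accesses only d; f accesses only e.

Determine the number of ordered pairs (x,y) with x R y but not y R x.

5

Enumerating: (a,f), (c,a), (d,b), (e,d), (f,e).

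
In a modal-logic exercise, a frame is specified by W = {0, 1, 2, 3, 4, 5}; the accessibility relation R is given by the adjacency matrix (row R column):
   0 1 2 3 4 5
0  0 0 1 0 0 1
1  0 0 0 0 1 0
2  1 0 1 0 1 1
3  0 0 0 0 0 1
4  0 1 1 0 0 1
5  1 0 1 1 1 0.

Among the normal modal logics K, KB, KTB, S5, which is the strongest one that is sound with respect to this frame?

KB

Symmetric (axiom B): yes — every pair in R has its reverse in R.
Reflexive (axiom T): no — 0 is not related to itself.
Euclidean (axiom 5): no — 2 R 0 and 2 R 4, but not 0 R 4.
So F validates K, KB; KTB would additionally require R to be reflexive. The strongest is KB.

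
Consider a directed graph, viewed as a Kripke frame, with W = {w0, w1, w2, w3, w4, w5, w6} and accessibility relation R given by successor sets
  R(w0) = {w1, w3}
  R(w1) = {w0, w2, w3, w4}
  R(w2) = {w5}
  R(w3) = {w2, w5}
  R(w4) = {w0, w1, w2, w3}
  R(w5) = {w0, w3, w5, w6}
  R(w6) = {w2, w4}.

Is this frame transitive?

Transitive: no — w0 R w1 and w1 R w2, but not w0 R w2.

No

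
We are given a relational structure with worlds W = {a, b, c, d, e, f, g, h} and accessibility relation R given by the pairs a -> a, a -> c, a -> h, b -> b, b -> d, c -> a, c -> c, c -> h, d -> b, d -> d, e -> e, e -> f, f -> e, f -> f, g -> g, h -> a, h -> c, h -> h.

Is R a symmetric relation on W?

Symmetric: yes — every pair in R has its reverse in R.

Yes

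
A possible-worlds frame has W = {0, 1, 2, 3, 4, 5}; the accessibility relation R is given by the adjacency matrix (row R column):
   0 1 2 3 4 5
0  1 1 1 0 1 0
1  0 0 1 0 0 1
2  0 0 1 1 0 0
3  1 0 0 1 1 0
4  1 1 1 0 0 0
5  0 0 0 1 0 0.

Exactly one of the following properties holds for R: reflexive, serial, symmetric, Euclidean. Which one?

Reflexive: no — 1 is not related to itself.
Serial: yes — every world has a successor (e.g. 0 R 0).
Symmetric: no — 0 R 1 but not 1 R 0.
Euclidean: no — 0 R 1 and 0 R 4, but not 1 R 4.
Only serial holds.

serial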